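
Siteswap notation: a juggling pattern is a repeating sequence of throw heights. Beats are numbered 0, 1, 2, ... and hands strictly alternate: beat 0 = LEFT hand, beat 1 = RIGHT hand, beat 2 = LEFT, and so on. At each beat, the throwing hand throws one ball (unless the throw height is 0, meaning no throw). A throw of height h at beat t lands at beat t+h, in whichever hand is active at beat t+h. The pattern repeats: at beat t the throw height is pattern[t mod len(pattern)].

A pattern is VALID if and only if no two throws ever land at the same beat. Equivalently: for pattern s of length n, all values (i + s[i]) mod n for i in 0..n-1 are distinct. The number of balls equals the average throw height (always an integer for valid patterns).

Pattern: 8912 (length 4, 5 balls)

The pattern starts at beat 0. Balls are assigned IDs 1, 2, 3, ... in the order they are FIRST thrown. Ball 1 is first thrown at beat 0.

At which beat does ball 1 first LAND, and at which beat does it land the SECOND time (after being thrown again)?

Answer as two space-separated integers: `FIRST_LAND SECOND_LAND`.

Answer: 8 16

Derivation:
Beat 0 (L): throw ball1 h=8 -> lands@8:L; in-air after throw: [b1@8:L]
Beat 1 (R): throw ball2 h=9 -> lands@10:L; in-air after throw: [b1@8:L b2@10:L]
Beat 2 (L): throw ball3 h=1 -> lands@3:R; in-air after throw: [b3@3:R b1@8:L b2@10:L]
Beat 3 (R): throw ball3 h=2 -> lands@5:R; in-air after throw: [b3@5:R b1@8:L b2@10:L]
Beat 4 (L): throw ball4 h=8 -> lands@12:L; in-air after throw: [b3@5:R b1@8:L b2@10:L b4@12:L]
Beat 5 (R): throw ball3 h=9 -> lands@14:L; in-air after throw: [b1@8:L b2@10:L b4@12:L b3@14:L]
Beat 6 (L): throw ball5 h=1 -> lands@7:R; in-air after throw: [b5@7:R b1@8:L b2@10:L b4@12:L b3@14:L]
Beat 7 (R): throw ball5 h=2 -> lands@9:R; in-air after throw: [b1@8:L b5@9:R b2@10:L b4@12:L b3@14:L]
Beat 8 (L): throw ball1 h=8 -> lands@16:L; in-air after throw: [b5@9:R b2@10:L b4@12:L b3@14:L b1@16:L]
Beat 9 (R): throw ball5 h=9 -> lands@18:L; in-air after throw: [b2@10:L b4@12:L b3@14:L b1@16:L b5@18:L]
Beat 10 (L): throw ball2 h=1 -> lands@11:R; in-air after throw: [b2@11:R b4@12:L b3@14:L b1@16:L b5@18:L]
Beat 11 (R): throw ball2 h=2 -> lands@13:R; in-air after throw: [b4@12:L b2@13:R b3@14:L b1@16:L b5@18:L]
Beat 12 (L): throw ball4 h=8 -> lands@20:L; in-air after throw: [b2@13:R b3@14:L b1@16:L b5@18:L b4@20:L]
Beat 13 (R): throw ball2 h=9 -> lands@22:L; in-air after throw: [b3@14:L b1@16:L b5@18:L b4@20:L b2@22:L]
Beat 14 (L): throw ball3 h=1 -> lands@15:R; in-air after throw: [b3@15:R b1@16:L b5@18:L b4@20:L b2@22:L]
Beat 15 (R): throw ball3 h=2 -> lands@17:R; in-air after throw: [b1@16:L b3@17:R b5@18:L b4@20:L b2@22:L]
Beat 16 (L): throw ball1 h=8 -> lands@24:L; in-air after throw: [b3@17:R b5@18:L b4@20:L b2@22:L b1@24:L]
Ball 1: thrown@0 h=8 -> first land @8; rethrown@8 h=8 -> second land @16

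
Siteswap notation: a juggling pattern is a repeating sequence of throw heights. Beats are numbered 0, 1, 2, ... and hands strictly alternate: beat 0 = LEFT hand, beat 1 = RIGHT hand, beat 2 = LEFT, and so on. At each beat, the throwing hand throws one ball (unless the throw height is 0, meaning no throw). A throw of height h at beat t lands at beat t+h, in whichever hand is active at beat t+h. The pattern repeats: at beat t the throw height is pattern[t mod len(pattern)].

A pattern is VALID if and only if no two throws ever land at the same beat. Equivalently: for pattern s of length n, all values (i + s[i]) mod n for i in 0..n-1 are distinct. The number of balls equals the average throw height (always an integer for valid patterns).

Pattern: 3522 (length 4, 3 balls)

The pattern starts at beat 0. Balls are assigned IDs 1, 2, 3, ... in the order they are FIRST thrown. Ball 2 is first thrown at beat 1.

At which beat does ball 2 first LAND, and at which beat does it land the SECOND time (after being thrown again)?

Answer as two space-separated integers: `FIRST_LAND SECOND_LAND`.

Beat 0 (L): throw ball1 h=3 -> lands@3:R; in-air after throw: [b1@3:R]
Beat 1 (R): throw ball2 h=5 -> lands@6:L; in-air after throw: [b1@3:R b2@6:L]
Beat 2 (L): throw ball3 h=2 -> lands@4:L; in-air after throw: [b1@3:R b3@4:L b2@6:L]
Beat 3 (R): throw ball1 h=2 -> lands@5:R; in-air after throw: [b3@4:L b1@5:R b2@6:L]
Beat 4 (L): throw ball3 h=3 -> lands@7:R; in-air after throw: [b1@5:R b2@6:L b3@7:R]
Beat 5 (R): throw ball1 h=5 -> lands@10:L; in-air after throw: [b2@6:L b3@7:R b1@10:L]
Beat 6 (L): throw ball2 h=2 -> lands@8:L; in-air after throw: [b3@7:R b2@8:L b1@10:L]
Beat 7 (R): throw ball3 h=2 -> lands@9:R; in-air after throw: [b2@8:L b3@9:R b1@10:L]
Beat 8 (L): throw ball2 h=3 -> lands@11:R; in-air after throw: [b3@9:R b1@10:L b2@11:R]
Ball 2: thrown@1 h=5 -> first land @6; rethrown@6 h=2 -> second land @8

Answer: 6 8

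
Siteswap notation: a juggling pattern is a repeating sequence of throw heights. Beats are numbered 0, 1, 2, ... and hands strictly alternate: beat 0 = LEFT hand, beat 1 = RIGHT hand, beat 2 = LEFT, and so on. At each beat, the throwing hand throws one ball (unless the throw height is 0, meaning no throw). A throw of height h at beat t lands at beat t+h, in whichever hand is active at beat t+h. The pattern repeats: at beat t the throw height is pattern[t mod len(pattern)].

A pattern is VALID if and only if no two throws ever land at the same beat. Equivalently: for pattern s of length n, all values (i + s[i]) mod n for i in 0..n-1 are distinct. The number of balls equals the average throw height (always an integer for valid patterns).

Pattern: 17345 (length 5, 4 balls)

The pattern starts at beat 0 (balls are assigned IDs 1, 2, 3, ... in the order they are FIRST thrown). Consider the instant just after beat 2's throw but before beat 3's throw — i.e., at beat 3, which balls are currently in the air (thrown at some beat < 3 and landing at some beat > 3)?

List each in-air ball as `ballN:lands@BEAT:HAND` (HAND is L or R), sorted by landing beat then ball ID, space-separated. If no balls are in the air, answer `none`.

Answer: ball2:lands@5:R ball1:lands@8:L

Derivation:
Beat 0 (L): throw ball1 h=1 -> lands@1:R; in-air after throw: [b1@1:R]
Beat 1 (R): throw ball1 h=7 -> lands@8:L; in-air after throw: [b1@8:L]
Beat 2 (L): throw ball2 h=3 -> lands@5:R; in-air after throw: [b2@5:R b1@8:L]
Beat 3 (R): throw ball3 h=4 -> lands@7:R; in-air after throw: [b2@5:R b3@7:R b1@8:L]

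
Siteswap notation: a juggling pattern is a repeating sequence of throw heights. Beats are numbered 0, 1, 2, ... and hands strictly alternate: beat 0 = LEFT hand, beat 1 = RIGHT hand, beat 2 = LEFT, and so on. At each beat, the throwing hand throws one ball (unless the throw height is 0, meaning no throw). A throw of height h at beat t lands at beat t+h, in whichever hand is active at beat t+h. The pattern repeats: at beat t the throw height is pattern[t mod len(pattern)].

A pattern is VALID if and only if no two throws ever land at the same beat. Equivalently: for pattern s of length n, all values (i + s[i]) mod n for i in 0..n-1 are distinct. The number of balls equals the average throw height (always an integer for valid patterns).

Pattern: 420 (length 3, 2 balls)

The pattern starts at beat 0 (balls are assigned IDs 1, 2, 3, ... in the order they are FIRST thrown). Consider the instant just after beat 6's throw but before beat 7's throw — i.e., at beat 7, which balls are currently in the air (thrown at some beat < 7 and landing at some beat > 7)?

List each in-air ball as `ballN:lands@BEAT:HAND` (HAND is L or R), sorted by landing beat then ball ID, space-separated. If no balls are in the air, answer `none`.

Beat 0 (L): throw ball1 h=4 -> lands@4:L; in-air after throw: [b1@4:L]
Beat 1 (R): throw ball2 h=2 -> lands@3:R; in-air after throw: [b2@3:R b1@4:L]
Beat 3 (R): throw ball2 h=4 -> lands@7:R; in-air after throw: [b1@4:L b2@7:R]
Beat 4 (L): throw ball1 h=2 -> lands@6:L; in-air after throw: [b1@6:L b2@7:R]
Beat 6 (L): throw ball1 h=4 -> lands@10:L; in-air after throw: [b2@7:R b1@10:L]
Beat 7 (R): throw ball2 h=2 -> lands@9:R; in-air after throw: [b2@9:R b1@10:L]

Answer: ball1:lands@10:L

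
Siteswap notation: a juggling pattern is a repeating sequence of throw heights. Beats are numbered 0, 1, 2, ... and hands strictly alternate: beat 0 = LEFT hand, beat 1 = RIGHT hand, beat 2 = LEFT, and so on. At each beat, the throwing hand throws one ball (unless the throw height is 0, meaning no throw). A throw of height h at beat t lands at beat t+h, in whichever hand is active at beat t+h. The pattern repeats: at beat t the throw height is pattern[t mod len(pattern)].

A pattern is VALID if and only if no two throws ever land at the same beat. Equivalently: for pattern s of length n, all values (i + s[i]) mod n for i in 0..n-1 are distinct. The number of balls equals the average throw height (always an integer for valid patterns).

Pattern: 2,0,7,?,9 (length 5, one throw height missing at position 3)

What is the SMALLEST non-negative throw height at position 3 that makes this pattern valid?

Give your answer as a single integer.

i=0: (0 + 2) mod 5 = 2
i=1: (1 + 0) mod 5 = 1
i=2: (2 + 7) mod 5 = 4
i=3: s[i]=? (unknown)
i=4: (4 + 9) mod 5 = 3
Known residues: [1, 2, 3, 4]; need a permutation of 0..4, so missing residue r = 0
Need (3 + s) mod 5 = 0; smallest s = (0 - 3) mod 5 = 2

Answer: 2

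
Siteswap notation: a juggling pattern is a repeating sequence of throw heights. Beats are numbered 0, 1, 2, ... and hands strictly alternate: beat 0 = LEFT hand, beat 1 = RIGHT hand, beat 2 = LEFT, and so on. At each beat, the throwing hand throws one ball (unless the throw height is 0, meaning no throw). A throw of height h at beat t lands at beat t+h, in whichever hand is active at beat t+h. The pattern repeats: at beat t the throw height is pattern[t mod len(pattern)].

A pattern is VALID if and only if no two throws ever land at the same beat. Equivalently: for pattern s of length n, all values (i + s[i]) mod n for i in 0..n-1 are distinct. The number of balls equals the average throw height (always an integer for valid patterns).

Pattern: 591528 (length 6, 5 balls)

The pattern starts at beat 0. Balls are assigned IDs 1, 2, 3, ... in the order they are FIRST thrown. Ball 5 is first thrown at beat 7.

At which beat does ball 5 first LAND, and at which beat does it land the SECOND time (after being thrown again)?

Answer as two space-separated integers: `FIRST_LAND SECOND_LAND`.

Beat 0 (L): throw ball1 h=5 -> lands@5:R; in-air after throw: [b1@5:R]
Beat 1 (R): throw ball2 h=9 -> lands@10:L; in-air after throw: [b1@5:R b2@10:L]
Beat 2 (L): throw ball3 h=1 -> lands@3:R; in-air after throw: [b3@3:R b1@5:R b2@10:L]
Beat 3 (R): throw ball3 h=5 -> lands@8:L; in-air after throw: [b1@5:R b3@8:L b2@10:L]
Beat 4 (L): throw ball4 h=2 -> lands@6:L; in-air after throw: [b1@5:R b4@6:L b3@8:L b2@10:L]
Beat 5 (R): throw ball1 h=8 -> lands@13:R; in-air after throw: [b4@6:L b3@8:L b2@10:L b1@13:R]
Beat 6 (L): throw ball4 h=5 -> lands@11:R; in-air after throw: [b3@8:L b2@10:L b4@11:R b1@13:R]
Beat 7 (R): throw ball5 h=9 -> lands@16:L; in-air after throw: [b3@8:L b2@10:L b4@11:R b1@13:R b5@16:L]
Beat 8 (L): throw ball3 h=1 -> lands@9:R; in-air after throw: [b3@9:R b2@10:L b4@11:R b1@13:R b5@16:L]
Beat 9 (R): throw ball3 h=5 -> lands@14:L; in-air after throw: [b2@10:L b4@11:R b1@13:R b3@14:L b5@16:L]
Beat 10 (L): throw ball2 h=2 -> lands@12:L; in-air after throw: [b4@11:R b2@12:L b1@13:R b3@14:L b5@16:L]
Beat 11 (R): throw ball4 h=8 -> lands@19:R; in-air after throw: [b2@12:L b1@13:R b3@14:L b5@16:L b4@19:R]
Beat 12 (L): throw ball2 h=5 -> lands@17:R; in-air after throw: [b1@13:R b3@14:L b5@16:L b2@17:R b4@19:R]
Beat 13 (R): throw ball1 h=9 -> lands@22:L; in-air after throw: [b3@14:L b5@16:L b2@17:R b4@19:R b1@22:L]
Beat 14 (L): throw ball3 h=1 -> lands@15:R; in-air after throw: [b3@15:R b5@16:L b2@17:R b4@19:R b1@22:L]
Beat 15 (R): throw ball3 h=5 -> lands@20:L; in-air after throw: [b5@16:L b2@17:R b4@19:R b3@20:L b1@22:L]
Beat 16 (L): throw ball5 h=2 -> lands@18:L; in-air after throw: [b2@17:R b5@18:L b4@19:R b3@20:L b1@22:L]
Beat 17 (R): throw ball2 h=8 -> lands@25:R; in-air after throw: [b5@18:L b4@19:R b3@20:L b1@22:L b2@25:R]
Beat 18 (L): throw ball5 h=5 -> lands@23:R; in-air after throw: [b4@19:R b3@20:L b1@22:L b5@23:R b2@25:R]
Ball 5: thrown@7 h=9 -> first land @16; rethrown@16 h=2 -> second land @18

Answer: 16 18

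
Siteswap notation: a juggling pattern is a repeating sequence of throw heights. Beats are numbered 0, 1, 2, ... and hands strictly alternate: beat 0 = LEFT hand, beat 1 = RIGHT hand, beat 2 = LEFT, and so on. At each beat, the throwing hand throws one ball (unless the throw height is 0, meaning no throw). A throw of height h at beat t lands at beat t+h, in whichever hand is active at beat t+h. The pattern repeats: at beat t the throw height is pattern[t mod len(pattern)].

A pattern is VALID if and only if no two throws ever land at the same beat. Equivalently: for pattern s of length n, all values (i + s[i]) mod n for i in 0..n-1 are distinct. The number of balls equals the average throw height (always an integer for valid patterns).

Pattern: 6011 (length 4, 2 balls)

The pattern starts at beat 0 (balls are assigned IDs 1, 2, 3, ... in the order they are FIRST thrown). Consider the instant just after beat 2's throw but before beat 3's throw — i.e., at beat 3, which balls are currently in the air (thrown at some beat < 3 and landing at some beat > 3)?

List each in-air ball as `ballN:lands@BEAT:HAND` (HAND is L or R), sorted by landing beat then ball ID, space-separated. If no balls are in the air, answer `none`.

Answer: ball1:lands@6:L

Derivation:
Beat 0 (L): throw ball1 h=6 -> lands@6:L; in-air after throw: [b1@6:L]
Beat 2 (L): throw ball2 h=1 -> lands@3:R; in-air after throw: [b2@3:R b1@6:L]
Beat 3 (R): throw ball2 h=1 -> lands@4:L; in-air after throw: [b2@4:L b1@6:L]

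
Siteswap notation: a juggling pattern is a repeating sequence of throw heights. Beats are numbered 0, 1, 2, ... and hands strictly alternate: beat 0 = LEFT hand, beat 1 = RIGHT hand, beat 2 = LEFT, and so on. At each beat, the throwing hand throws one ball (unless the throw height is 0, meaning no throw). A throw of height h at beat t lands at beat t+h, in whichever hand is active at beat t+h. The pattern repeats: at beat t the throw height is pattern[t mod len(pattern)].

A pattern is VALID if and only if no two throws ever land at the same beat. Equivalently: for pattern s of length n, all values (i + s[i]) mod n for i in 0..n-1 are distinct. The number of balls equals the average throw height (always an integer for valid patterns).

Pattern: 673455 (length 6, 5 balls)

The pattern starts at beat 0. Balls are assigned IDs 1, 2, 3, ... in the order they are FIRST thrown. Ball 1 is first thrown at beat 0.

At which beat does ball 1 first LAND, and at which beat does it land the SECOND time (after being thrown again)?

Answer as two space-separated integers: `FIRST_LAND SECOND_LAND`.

Beat 0 (L): throw ball1 h=6 -> lands@6:L; in-air after throw: [b1@6:L]
Beat 1 (R): throw ball2 h=7 -> lands@8:L; in-air after throw: [b1@6:L b2@8:L]
Beat 2 (L): throw ball3 h=3 -> lands@5:R; in-air after throw: [b3@5:R b1@6:L b2@8:L]
Beat 3 (R): throw ball4 h=4 -> lands@7:R; in-air after throw: [b3@5:R b1@6:L b4@7:R b2@8:L]
Beat 4 (L): throw ball5 h=5 -> lands@9:R; in-air after throw: [b3@5:R b1@6:L b4@7:R b2@8:L b5@9:R]
Beat 5 (R): throw ball3 h=5 -> lands@10:L; in-air after throw: [b1@6:L b4@7:R b2@8:L b5@9:R b3@10:L]
Beat 6 (L): throw ball1 h=6 -> lands@12:L; in-air after throw: [b4@7:R b2@8:L b5@9:R b3@10:L b1@12:L]
Beat 7 (R): throw ball4 h=7 -> lands@14:L; in-air after throw: [b2@8:L b5@9:R b3@10:L b1@12:L b4@14:L]
Beat 8 (L): throw ball2 h=3 -> lands@11:R; in-air after throw: [b5@9:R b3@10:L b2@11:R b1@12:L b4@14:L]
Beat 9 (R): throw ball5 h=4 -> lands@13:R; in-air after throw: [b3@10:L b2@11:R b1@12:L b5@13:R b4@14:L]
Beat 10 (L): throw ball3 h=5 -> lands@15:R; in-air after throw: [b2@11:R b1@12:L b5@13:R b4@14:L b3@15:R]
Beat 11 (R): throw ball2 h=5 -> lands@16:L; in-air after throw: [b1@12:L b5@13:R b4@14:L b3@15:R b2@16:L]
Beat 12 (L): throw ball1 h=6 -> lands@18:L; in-air after throw: [b5@13:R b4@14:L b3@15:R b2@16:L b1@18:L]
Ball 1: thrown@0 h=6 -> first land @6; rethrown@6 h=6 -> second land @12

Answer: 6 12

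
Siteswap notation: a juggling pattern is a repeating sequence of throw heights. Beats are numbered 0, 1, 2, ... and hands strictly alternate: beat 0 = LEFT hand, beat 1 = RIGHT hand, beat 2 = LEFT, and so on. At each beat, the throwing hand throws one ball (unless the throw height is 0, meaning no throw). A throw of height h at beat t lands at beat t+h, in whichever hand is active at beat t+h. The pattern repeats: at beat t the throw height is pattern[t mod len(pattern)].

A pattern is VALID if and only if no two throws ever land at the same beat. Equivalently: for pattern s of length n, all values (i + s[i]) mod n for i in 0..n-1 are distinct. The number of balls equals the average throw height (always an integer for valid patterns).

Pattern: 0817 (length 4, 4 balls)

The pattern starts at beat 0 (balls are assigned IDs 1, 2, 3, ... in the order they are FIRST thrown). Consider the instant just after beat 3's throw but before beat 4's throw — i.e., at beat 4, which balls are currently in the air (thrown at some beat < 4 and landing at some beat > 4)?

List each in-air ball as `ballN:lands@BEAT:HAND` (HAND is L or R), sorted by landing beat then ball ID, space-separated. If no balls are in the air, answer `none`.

Beat 1 (R): throw ball1 h=8 -> lands@9:R; in-air after throw: [b1@9:R]
Beat 2 (L): throw ball2 h=1 -> lands@3:R; in-air after throw: [b2@3:R b1@9:R]
Beat 3 (R): throw ball2 h=7 -> lands@10:L; in-air after throw: [b1@9:R b2@10:L]

Answer: ball1:lands@9:R ball2:lands@10:L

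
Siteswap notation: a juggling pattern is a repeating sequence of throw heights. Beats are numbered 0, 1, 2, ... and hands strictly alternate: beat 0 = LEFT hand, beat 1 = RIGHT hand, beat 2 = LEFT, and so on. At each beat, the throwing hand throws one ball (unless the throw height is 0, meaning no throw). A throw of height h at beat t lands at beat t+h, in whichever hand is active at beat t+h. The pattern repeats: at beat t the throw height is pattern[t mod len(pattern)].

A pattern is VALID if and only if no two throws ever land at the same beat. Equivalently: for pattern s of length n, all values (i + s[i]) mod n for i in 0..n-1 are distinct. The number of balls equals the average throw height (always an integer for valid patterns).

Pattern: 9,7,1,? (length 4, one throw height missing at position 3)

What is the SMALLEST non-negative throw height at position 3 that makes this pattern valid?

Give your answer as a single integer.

Answer: 3

Derivation:
i=0: (0 + 9) mod 4 = 1
i=1: (1 + 7) mod 4 = 0
i=2: (2 + 1) mod 4 = 3
i=3: s[i]=? (unknown)
Known residues: [0, 1, 3]; need a permutation of 0..3, so missing residue r = 2
Need (3 + s) mod 4 = 2; smallest s = (2 - 3) mod 4 = 3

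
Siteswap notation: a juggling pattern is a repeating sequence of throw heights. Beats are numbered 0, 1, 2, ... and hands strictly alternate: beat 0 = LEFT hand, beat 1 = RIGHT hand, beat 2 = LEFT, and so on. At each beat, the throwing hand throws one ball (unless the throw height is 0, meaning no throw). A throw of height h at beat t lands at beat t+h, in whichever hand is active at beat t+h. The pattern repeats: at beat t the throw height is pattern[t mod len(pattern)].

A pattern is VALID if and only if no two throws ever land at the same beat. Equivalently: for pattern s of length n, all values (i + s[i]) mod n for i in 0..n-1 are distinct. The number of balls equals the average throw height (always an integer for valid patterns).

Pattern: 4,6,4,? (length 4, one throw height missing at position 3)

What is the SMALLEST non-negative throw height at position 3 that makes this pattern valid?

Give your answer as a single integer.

i=0: (0 + 4) mod 4 = 0
i=1: (1 + 6) mod 4 = 3
i=2: (2 + 4) mod 4 = 2
i=3: s[i]=? (unknown)
Known residues: [0, 2, 3]; need a permutation of 0..3, so missing residue r = 1
Need (3 + s) mod 4 = 1; smallest s = (1 - 3) mod 4 = 2

Answer: 2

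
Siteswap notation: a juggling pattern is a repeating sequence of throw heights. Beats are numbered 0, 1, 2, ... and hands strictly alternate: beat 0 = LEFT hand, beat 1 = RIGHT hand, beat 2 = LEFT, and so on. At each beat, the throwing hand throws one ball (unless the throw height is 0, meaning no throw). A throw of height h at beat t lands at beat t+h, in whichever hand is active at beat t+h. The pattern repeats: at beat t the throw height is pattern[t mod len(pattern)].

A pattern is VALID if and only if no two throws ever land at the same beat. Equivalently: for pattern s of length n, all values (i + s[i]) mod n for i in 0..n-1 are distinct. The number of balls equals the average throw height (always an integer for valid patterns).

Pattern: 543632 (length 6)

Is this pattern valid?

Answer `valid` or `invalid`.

i=0: (i + s[i]) mod n = (0 + 5) mod 6 = 5
i=1: (i + s[i]) mod n = (1 + 4) mod 6 = 5
i=2: (i + s[i]) mod n = (2 + 3) mod 6 = 5
i=3: (i + s[i]) mod n = (3 + 6) mod 6 = 3
i=4: (i + s[i]) mod n = (4 + 3) mod 6 = 1
i=5: (i + s[i]) mod n = (5 + 2) mod 6 = 1
Residues: [5, 5, 5, 3, 1, 1], distinct: False

Answer: invalid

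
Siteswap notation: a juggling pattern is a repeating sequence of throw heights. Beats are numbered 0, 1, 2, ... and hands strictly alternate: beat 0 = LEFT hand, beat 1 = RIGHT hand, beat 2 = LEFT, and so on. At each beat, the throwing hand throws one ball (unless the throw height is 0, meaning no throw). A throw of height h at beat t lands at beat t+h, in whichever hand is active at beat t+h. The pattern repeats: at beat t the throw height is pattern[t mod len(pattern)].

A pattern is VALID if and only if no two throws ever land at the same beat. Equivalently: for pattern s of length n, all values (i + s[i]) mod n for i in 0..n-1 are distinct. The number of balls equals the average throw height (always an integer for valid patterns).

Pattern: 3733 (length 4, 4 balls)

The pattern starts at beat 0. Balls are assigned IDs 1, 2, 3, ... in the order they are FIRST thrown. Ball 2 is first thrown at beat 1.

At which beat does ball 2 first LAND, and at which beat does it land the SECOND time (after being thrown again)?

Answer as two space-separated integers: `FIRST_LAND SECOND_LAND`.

Beat 0 (L): throw ball1 h=3 -> lands@3:R; in-air after throw: [b1@3:R]
Beat 1 (R): throw ball2 h=7 -> lands@8:L; in-air after throw: [b1@3:R b2@8:L]
Beat 2 (L): throw ball3 h=3 -> lands@5:R; in-air after throw: [b1@3:R b3@5:R b2@8:L]
Beat 3 (R): throw ball1 h=3 -> lands@6:L; in-air after throw: [b3@5:R b1@6:L b2@8:L]
Beat 4 (L): throw ball4 h=3 -> lands@7:R; in-air after throw: [b3@5:R b1@6:L b4@7:R b2@8:L]
Beat 5 (R): throw ball3 h=7 -> lands@12:L; in-air after throw: [b1@6:L b4@7:R b2@8:L b3@12:L]
Beat 6 (L): throw ball1 h=3 -> lands@9:R; in-air after throw: [b4@7:R b2@8:L b1@9:R b3@12:L]
Beat 7 (R): throw ball4 h=3 -> lands@10:L; in-air after throw: [b2@8:L b1@9:R b4@10:L b3@12:L]
Beat 8 (L): throw ball2 h=3 -> lands@11:R; in-air after throw: [b1@9:R b4@10:L b2@11:R b3@12:L]
Beat 9 (R): throw ball1 h=7 -> lands@16:L; in-air after throw: [b4@10:L b2@11:R b3@12:L b1@16:L]
Beat 10 (L): throw ball4 h=3 -> lands@13:R; in-air after throw: [b2@11:R b3@12:L b4@13:R b1@16:L]
Beat 11 (R): throw ball2 h=3 -> lands@14:L; in-air after throw: [b3@12:L b4@13:R b2@14:L b1@16:L]
Ball 2: thrown@1 h=7 -> first land @8; rethrown@8 h=3 -> second land @11

Answer: 8 11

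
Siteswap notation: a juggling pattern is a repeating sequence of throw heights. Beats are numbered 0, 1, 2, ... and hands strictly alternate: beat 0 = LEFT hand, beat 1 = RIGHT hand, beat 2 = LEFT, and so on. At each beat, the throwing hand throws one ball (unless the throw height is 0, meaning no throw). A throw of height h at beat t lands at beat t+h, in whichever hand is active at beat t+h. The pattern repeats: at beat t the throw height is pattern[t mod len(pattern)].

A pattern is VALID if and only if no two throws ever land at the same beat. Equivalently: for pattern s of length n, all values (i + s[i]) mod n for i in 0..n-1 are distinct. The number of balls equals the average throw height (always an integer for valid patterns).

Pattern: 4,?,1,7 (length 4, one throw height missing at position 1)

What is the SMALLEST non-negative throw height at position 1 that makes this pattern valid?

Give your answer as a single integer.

Answer: 0

Derivation:
i=0: (0 + 4) mod 4 = 0
i=1: s[i]=? (unknown)
i=2: (2 + 1) mod 4 = 3
i=3: (3 + 7) mod 4 = 2
Known residues: [0, 2, 3]; need a permutation of 0..3, so missing residue r = 1
Need (1 + s) mod 4 = 1; smallest s = (1 - 1) mod 4 = 0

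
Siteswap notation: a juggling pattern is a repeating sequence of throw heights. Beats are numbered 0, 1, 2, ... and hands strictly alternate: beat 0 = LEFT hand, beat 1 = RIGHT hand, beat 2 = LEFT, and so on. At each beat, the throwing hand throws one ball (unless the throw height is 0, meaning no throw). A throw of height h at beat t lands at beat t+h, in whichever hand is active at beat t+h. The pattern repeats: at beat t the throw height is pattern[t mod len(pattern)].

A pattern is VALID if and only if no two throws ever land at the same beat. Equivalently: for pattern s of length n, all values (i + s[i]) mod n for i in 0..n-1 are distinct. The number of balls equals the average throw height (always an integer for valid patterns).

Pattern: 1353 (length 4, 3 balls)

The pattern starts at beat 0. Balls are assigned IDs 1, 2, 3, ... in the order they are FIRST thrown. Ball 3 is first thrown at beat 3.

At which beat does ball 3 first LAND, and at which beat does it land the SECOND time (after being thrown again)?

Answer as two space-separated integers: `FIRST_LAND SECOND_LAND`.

Beat 0 (L): throw ball1 h=1 -> lands@1:R; in-air after throw: [b1@1:R]
Beat 1 (R): throw ball1 h=3 -> lands@4:L; in-air after throw: [b1@4:L]
Beat 2 (L): throw ball2 h=5 -> lands@7:R; in-air after throw: [b1@4:L b2@7:R]
Beat 3 (R): throw ball3 h=3 -> lands@6:L; in-air after throw: [b1@4:L b3@6:L b2@7:R]
Beat 4 (L): throw ball1 h=1 -> lands@5:R; in-air after throw: [b1@5:R b3@6:L b2@7:R]
Beat 5 (R): throw ball1 h=3 -> lands@8:L; in-air after throw: [b3@6:L b2@7:R b1@8:L]
Beat 6 (L): throw ball3 h=5 -> lands@11:R; in-air after throw: [b2@7:R b1@8:L b3@11:R]
Beat 7 (R): throw ball2 h=3 -> lands@10:L; in-air after throw: [b1@8:L b2@10:L b3@11:R]
Beat 8 (L): throw ball1 h=1 -> lands@9:R; in-air after throw: [b1@9:R b2@10:L b3@11:R]
Beat 9 (R): throw ball1 h=3 -> lands@12:L; in-air after throw: [b2@10:L b3@11:R b1@12:L]
Beat 10 (L): throw ball2 h=5 -> lands@15:R; in-air after throw: [b3@11:R b1@12:L b2@15:R]
Beat 11 (R): throw ball3 h=3 -> lands@14:L; in-air after throw: [b1@12:L b3@14:L b2@15:R]
Ball 3: thrown@3 h=3 -> first land @6; rethrown@6 h=5 -> second land @11

Answer: 6 11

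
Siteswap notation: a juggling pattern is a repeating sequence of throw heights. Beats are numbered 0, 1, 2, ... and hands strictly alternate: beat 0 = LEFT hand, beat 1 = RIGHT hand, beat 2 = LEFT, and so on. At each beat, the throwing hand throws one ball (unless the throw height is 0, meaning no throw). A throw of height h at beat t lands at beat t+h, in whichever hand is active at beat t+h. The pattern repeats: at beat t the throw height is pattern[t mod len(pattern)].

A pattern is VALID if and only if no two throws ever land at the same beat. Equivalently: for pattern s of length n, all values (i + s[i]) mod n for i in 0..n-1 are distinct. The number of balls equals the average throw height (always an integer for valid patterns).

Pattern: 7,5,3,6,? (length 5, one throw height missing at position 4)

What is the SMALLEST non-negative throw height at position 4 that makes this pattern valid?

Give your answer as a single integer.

i=0: (0 + 7) mod 5 = 2
i=1: (1 + 5) mod 5 = 1
i=2: (2 + 3) mod 5 = 0
i=3: (3 + 6) mod 5 = 4
i=4: s[i]=? (unknown)
Known residues: [0, 1, 2, 4]; need a permutation of 0..4, so missing residue r = 3
Need (4 + s) mod 5 = 3; smallest s = (3 - 4) mod 5 = 4

Answer: 4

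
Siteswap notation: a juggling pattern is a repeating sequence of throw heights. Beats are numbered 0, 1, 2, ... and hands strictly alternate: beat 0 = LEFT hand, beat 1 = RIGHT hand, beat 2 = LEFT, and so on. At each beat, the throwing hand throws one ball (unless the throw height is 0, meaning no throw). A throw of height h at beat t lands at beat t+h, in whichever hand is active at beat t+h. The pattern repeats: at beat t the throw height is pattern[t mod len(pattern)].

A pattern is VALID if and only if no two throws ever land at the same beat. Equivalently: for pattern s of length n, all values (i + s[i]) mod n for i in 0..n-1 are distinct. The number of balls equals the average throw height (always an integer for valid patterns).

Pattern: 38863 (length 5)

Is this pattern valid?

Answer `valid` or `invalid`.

Answer: invalid

Derivation:
i=0: (i + s[i]) mod n = (0 + 3) mod 5 = 3
i=1: (i + s[i]) mod n = (1 + 8) mod 5 = 4
i=2: (i + s[i]) mod n = (2 + 8) mod 5 = 0
i=3: (i + s[i]) mod n = (3 + 6) mod 5 = 4
i=4: (i + s[i]) mod n = (4 + 3) mod 5 = 2
Residues: [3, 4, 0, 4, 2], distinct: False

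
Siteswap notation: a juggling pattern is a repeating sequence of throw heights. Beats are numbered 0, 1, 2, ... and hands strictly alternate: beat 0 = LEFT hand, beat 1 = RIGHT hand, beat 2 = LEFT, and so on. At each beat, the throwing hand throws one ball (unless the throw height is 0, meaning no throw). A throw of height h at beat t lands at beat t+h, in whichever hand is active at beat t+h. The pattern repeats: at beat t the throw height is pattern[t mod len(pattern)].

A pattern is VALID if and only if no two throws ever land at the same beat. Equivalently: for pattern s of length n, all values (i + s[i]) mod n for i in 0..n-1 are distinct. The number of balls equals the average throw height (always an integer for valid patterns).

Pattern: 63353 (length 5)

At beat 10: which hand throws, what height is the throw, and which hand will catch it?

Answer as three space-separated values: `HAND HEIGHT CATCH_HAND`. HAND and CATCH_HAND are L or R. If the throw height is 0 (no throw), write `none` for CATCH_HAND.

Beat 10: 10 mod 2 = 0, so hand = L
Throw height = pattern[10 mod 5] = pattern[0] = 6
Lands at beat 10+6=16, 16 mod 2 = 0, so catch hand = L

Answer: L 6 L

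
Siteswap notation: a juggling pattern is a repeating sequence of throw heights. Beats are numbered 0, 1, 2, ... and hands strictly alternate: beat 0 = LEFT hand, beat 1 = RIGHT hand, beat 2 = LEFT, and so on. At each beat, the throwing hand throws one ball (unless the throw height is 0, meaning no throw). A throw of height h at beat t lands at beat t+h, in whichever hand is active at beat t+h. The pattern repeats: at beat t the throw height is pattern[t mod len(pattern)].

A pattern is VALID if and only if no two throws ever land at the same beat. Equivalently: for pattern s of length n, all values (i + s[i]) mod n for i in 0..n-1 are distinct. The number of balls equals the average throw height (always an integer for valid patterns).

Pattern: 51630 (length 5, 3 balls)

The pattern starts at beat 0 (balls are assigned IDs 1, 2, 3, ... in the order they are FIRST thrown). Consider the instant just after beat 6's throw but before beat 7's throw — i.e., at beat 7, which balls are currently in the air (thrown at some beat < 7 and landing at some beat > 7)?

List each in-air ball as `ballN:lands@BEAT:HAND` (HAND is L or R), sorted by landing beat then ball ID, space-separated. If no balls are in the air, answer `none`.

Beat 0 (L): throw ball1 h=5 -> lands@5:R; in-air after throw: [b1@5:R]
Beat 1 (R): throw ball2 h=1 -> lands@2:L; in-air after throw: [b2@2:L b1@5:R]
Beat 2 (L): throw ball2 h=6 -> lands@8:L; in-air after throw: [b1@5:R b2@8:L]
Beat 3 (R): throw ball3 h=3 -> lands@6:L; in-air after throw: [b1@5:R b3@6:L b2@8:L]
Beat 5 (R): throw ball1 h=5 -> lands@10:L; in-air after throw: [b3@6:L b2@8:L b1@10:L]
Beat 6 (L): throw ball3 h=1 -> lands@7:R; in-air after throw: [b3@7:R b2@8:L b1@10:L]
Beat 7 (R): throw ball3 h=6 -> lands@13:R; in-air after throw: [b2@8:L b1@10:L b3@13:R]

Answer: ball2:lands@8:L ball1:lands@10:L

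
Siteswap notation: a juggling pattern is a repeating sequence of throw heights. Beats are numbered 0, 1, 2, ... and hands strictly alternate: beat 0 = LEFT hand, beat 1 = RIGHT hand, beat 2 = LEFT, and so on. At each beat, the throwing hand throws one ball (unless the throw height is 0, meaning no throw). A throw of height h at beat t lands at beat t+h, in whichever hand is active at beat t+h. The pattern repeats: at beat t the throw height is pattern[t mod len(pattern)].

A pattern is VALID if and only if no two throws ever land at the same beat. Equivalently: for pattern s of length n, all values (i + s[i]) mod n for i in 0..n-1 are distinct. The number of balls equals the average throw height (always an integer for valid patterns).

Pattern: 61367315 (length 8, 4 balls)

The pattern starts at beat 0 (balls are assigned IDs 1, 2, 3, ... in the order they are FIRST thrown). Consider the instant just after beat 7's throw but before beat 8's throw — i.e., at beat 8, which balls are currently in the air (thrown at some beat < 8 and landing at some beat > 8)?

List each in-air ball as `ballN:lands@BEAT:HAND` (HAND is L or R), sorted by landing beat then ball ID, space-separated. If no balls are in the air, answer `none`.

Beat 0 (L): throw ball1 h=6 -> lands@6:L; in-air after throw: [b1@6:L]
Beat 1 (R): throw ball2 h=1 -> lands@2:L; in-air after throw: [b2@2:L b1@6:L]
Beat 2 (L): throw ball2 h=3 -> lands@5:R; in-air after throw: [b2@5:R b1@6:L]
Beat 3 (R): throw ball3 h=6 -> lands@9:R; in-air after throw: [b2@5:R b1@6:L b3@9:R]
Beat 4 (L): throw ball4 h=7 -> lands@11:R; in-air after throw: [b2@5:R b1@6:L b3@9:R b4@11:R]
Beat 5 (R): throw ball2 h=3 -> lands@8:L; in-air after throw: [b1@6:L b2@8:L b3@9:R b4@11:R]
Beat 6 (L): throw ball1 h=1 -> lands@7:R; in-air after throw: [b1@7:R b2@8:L b3@9:R b4@11:R]
Beat 7 (R): throw ball1 h=5 -> lands@12:L; in-air after throw: [b2@8:L b3@9:R b4@11:R b1@12:L]
Beat 8 (L): throw ball2 h=6 -> lands@14:L; in-air after throw: [b3@9:R b4@11:R b1@12:L b2@14:L]

Answer: ball3:lands@9:R ball4:lands@11:R ball1:lands@12:L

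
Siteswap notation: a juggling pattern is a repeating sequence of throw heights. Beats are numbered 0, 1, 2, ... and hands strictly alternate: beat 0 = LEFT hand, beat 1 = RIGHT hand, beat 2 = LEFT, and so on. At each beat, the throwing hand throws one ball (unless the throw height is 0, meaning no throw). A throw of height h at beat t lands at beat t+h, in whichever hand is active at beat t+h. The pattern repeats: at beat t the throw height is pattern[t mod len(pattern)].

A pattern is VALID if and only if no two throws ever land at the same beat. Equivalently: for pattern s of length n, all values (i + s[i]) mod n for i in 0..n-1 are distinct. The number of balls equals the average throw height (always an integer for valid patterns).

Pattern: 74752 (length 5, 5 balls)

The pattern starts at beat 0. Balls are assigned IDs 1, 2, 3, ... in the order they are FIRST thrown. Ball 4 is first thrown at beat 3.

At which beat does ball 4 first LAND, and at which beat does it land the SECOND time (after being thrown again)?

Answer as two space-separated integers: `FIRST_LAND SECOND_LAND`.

Beat 0 (L): throw ball1 h=7 -> lands@7:R; in-air after throw: [b1@7:R]
Beat 1 (R): throw ball2 h=4 -> lands@5:R; in-air after throw: [b2@5:R b1@7:R]
Beat 2 (L): throw ball3 h=7 -> lands@9:R; in-air after throw: [b2@5:R b1@7:R b3@9:R]
Beat 3 (R): throw ball4 h=5 -> lands@8:L; in-air after throw: [b2@5:R b1@7:R b4@8:L b3@9:R]
Beat 4 (L): throw ball5 h=2 -> lands@6:L; in-air after throw: [b2@5:R b5@6:L b1@7:R b4@8:L b3@9:R]
Beat 5 (R): throw ball2 h=7 -> lands@12:L; in-air after throw: [b5@6:L b1@7:R b4@8:L b3@9:R b2@12:L]
Beat 6 (L): throw ball5 h=4 -> lands@10:L; in-air after throw: [b1@7:R b4@8:L b3@9:R b5@10:L b2@12:L]
Beat 7 (R): throw ball1 h=7 -> lands@14:L; in-air after throw: [b4@8:L b3@9:R b5@10:L b2@12:L b1@14:L]
Beat 8 (L): throw ball4 h=5 -> lands@13:R; in-air after throw: [b3@9:R b5@10:L b2@12:L b4@13:R b1@14:L]
Beat 9 (R): throw ball3 h=2 -> lands@11:R; in-air after throw: [b5@10:L b3@11:R b2@12:L b4@13:R b1@14:L]
Beat 10 (L): throw ball5 h=7 -> lands@17:R; in-air after throw: [b3@11:R b2@12:L b4@13:R b1@14:L b5@17:R]
Beat 11 (R): throw ball3 h=4 -> lands@15:R; in-air after throw: [b2@12:L b4@13:R b1@14:L b3@15:R b5@17:R]
Beat 12 (L): throw ball2 h=7 -> lands@19:R; in-air after throw: [b4@13:R b1@14:L b3@15:R b5@17:R b2@19:R]
Ball 4: thrown@3 h=5 -> first land @8; rethrown@8 h=5 -> second land @13

Answer: 8 13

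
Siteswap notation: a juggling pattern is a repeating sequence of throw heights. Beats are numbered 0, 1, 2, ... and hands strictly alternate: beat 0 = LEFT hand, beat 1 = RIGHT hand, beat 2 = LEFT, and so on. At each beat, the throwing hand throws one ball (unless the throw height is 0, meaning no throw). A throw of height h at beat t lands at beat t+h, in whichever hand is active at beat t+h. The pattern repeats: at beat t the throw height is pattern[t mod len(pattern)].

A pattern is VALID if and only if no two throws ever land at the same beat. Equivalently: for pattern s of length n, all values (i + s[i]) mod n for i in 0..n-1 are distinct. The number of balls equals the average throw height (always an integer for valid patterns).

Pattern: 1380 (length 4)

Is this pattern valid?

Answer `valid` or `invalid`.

Answer: valid

Derivation:
i=0: (i + s[i]) mod n = (0 + 1) mod 4 = 1
i=1: (i + s[i]) mod n = (1 + 3) mod 4 = 0
i=2: (i + s[i]) mod n = (2 + 8) mod 4 = 2
i=3: (i + s[i]) mod n = (3 + 0) mod 4 = 3
Residues: [1, 0, 2, 3], distinct: True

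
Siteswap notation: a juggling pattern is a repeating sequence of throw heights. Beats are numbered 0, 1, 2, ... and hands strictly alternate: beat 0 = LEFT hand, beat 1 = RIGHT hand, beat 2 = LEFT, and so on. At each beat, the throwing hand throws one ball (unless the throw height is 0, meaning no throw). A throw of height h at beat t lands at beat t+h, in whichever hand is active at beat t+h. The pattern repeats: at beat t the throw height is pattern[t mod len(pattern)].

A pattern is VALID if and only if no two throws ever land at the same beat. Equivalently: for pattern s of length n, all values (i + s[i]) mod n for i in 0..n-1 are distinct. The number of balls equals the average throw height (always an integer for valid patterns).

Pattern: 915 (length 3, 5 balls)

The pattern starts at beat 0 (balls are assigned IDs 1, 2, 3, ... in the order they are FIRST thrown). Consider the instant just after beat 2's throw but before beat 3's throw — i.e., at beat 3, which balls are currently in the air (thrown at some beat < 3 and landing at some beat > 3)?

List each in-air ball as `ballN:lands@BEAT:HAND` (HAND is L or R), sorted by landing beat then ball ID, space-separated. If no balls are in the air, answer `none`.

Answer: ball2:lands@7:R ball1:lands@9:R

Derivation:
Beat 0 (L): throw ball1 h=9 -> lands@9:R; in-air after throw: [b1@9:R]
Beat 1 (R): throw ball2 h=1 -> lands@2:L; in-air after throw: [b2@2:L b1@9:R]
Beat 2 (L): throw ball2 h=5 -> lands@7:R; in-air after throw: [b2@7:R b1@9:R]
Beat 3 (R): throw ball3 h=9 -> lands@12:L; in-air after throw: [b2@7:R b1@9:R b3@12:L]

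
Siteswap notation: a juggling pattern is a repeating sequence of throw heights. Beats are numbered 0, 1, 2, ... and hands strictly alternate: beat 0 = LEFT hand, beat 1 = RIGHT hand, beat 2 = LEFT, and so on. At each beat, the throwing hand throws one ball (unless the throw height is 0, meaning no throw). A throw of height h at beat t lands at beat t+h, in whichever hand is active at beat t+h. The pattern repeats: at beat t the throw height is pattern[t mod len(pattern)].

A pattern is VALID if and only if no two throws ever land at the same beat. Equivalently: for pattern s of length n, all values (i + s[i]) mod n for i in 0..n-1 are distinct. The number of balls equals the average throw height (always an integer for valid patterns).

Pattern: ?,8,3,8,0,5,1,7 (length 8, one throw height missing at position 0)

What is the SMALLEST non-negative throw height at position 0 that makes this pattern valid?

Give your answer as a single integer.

i=0: s[i]=? (unknown)
i=1: (1 + 8) mod 8 = 1
i=2: (2 + 3) mod 8 = 5
i=3: (3 + 8) mod 8 = 3
i=4: (4 + 0) mod 8 = 4
i=5: (5 + 5) mod 8 = 2
i=6: (6 + 1) mod 8 = 7
i=7: (7 + 7) mod 8 = 6
Known residues: [1, 2, 3, 4, 5, 6, 7]; need a permutation of 0..7, so missing residue r = 0
Need (0 + s) mod 8 = 0; smallest s = (0 - 0) mod 8 = 0

Answer: 0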